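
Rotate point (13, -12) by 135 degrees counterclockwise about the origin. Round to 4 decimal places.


x' = 13*cos(135) - -12*sin(135) = -0.7071
y' = 13*sin(135) + -12*cos(135) = 17.6777

(-0.7071, 17.6777)


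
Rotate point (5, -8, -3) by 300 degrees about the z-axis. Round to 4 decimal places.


x' = 5*cos(300) - -8*sin(300) = -4.4282
y' = 5*sin(300) + -8*cos(300) = -8.3301
z' = -3

(-4.4282, -8.3301, -3)


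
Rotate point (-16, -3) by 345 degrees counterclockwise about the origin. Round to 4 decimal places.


x' = -16*cos(345) - -3*sin(345) = -16.2313
y' = -16*sin(345) + -3*cos(345) = 1.2433

(-16.2313, 1.2433)


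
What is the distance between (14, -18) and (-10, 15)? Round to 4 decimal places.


d = sqrt((-10-14)^2 + (15--18)^2) = 40.8044

40.8044


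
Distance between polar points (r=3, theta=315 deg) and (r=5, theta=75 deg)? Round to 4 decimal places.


d = sqrt(r1^2 + r2^2 - 2*r1*r2*cos(t2-t1))
d = sqrt(3^2 + 5^2 - 2*3*5*cos(75-315)) = 7

7


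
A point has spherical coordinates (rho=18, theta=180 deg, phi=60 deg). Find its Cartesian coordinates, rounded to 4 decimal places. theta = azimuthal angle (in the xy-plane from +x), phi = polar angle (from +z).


x = 18 * sin(60) * cos(180) = -15.5885
y = 18 * sin(60) * sin(180) = 0
z = 18 * cos(60) = 9

(-15.5885, 0, 9)


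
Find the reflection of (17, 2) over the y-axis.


Reflection across y-axis: (x, y) -> (-x, y)
(17, 2) -> (-17, 2)

(-17, 2)


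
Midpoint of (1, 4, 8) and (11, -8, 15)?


Midpoint = ((1+11)/2, (4+-8)/2, (8+15)/2) = (6, -2, 11.5)

(6, -2, 11.5)


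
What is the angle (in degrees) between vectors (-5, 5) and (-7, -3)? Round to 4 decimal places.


dot = -5*-7 + 5*-3 = 20
|u| = 7.0711, |v| = 7.6158
cos(angle) = 0.3714
angle = 68.1986 degrees

68.1986 degrees


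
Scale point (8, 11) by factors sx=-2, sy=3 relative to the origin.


Scaling: (x*sx, y*sy) = (8*-2, 11*3) = (-16, 33)

(-16, 33)


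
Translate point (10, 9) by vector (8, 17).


Translation: (x+dx, y+dy) = (10+8, 9+17) = (18, 26)

(18, 26)


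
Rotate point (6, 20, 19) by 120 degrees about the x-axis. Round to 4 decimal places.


x' = 6
y' = 20*cos(120) - 19*sin(120) = -26.4545
z' = 20*sin(120) + 19*cos(120) = 7.8205

(6, -26.4545, 7.8205)


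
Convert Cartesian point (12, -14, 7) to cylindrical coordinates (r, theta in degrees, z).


r = sqrt(12^2 + (-14)^2) = 18.4391
theta = atan2(-14, 12) = 310.6013 deg
z = 7

r = 18.4391, theta = 310.6013 deg, z = 7


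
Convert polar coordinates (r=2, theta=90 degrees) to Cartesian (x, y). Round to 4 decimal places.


x = 2 * cos(90) = 0
y = 2 * sin(90) = 2

(0, 2)


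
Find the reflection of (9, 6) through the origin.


Reflection through origin: (x, y) -> (-x, -y)
(9, 6) -> (-9, -6)

(-9, -6)


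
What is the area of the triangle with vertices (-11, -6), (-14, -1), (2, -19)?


Area = |x1(y2-y3) + x2(y3-y1) + x3(y1-y2)| / 2
= |-11*(-1--19) + -14*(-19--6) + 2*(-6--1)| / 2
= 13

13


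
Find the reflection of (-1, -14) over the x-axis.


Reflection across x-axis: (x, y) -> (x, -y)
(-1, -14) -> (-1, 14)

(-1, 14)


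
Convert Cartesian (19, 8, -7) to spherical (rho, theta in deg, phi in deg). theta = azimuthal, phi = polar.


rho = sqrt(19^2 + 8^2 + (-7)^2) = 21.7715
theta = atan2(8, 19) = 22.8337 deg
phi = acos(-7/21.7715) = 108.7549 deg

rho = 21.7715, theta = 22.8337 deg, phi = 108.7549 deg


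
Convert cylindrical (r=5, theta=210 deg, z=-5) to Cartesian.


x = 5 * cos(210) = -4.3301
y = 5 * sin(210) = -2.5
z = -5

(-4.3301, -2.5, -5)


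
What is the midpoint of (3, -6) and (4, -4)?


Midpoint = ((3+4)/2, (-6+-4)/2) = (3.5, -5)

(3.5, -5)


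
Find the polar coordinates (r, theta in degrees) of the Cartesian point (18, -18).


r = sqrt(18^2 + (-18)^2) = 25.4558
theta = atan2(-18, 18) = 315 degrees

r = 25.4558, theta = 315 degrees


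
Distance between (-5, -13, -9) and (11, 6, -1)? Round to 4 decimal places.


d = sqrt((11--5)^2 + (6--13)^2 + (-1--9)^2) = 26.096

26.096


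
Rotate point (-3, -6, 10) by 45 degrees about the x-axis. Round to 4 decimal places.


x' = -3
y' = -6*cos(45) - 10*sin(45) = -11.3137
z' = -6*sin(45) + 10*cos(45) = 2.8284

(-3, -11.3137, 2.8284)


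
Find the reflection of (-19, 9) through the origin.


Reflection through origin: (x, y) -> (-x, -y)
(-19, 9) -> (19, -9)

(19, -9)


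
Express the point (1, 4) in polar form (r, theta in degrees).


r = sqrt(1^2 + 4^2) = 4.1231
theta = atan2(4, 1) = 75.9638 degrees

r = 4.1231, theta = 75.9638 degrees


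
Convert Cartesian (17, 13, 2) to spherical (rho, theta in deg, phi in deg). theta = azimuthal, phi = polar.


rho = sqrt(17^2 + 13^2 + 2^2) = 21.4942
theta = atan2(13, 17) = 37.4054 deg
phi = acos(2/21.4942) = 84.661 deg

rho = 21.4942, theta = 37.4054 deg, phi = 84.661 deg


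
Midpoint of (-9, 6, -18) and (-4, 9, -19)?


Midpoint = ((-9+-4)/2, (6+9)/2, (-18+-19)/2) = (-6.5, 7.5, -18.5)

(-6.5, 7.5, -18.5)


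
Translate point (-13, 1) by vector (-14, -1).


Translation: (x+dx, y+dy) = (-13+-14, 1+-1) = (-27, 0)

(-27, 0)


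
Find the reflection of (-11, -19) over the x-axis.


Reflection across x-axis: (x, y) -> (x, -y)
(-11, -19) -> (-11, 19)

(-11, 19)


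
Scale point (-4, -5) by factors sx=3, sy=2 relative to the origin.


Scaling: (x*sx, y*sy) = (-4*3, -5*2) = (-12, -10)

(-12, -10)


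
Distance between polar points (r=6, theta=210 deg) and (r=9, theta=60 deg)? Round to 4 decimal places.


d = sqrt(r1^2 + r2^2 - 2*r1*r2*cos(t2-t1))
d = sqrt(6^2 + 9^2 - 2*6*9*cos(60-210)) = 14.5097

14.5097


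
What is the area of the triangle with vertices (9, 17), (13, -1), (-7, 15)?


Area = |x1(y2-y3) + x2(y3-y1) + x3(y1-y2)| / 2
= |9*(-1-15) + 13*(15-17) + -7*(17--1)| / 2
= 148

148


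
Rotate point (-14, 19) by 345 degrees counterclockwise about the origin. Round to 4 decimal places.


x' = -14*cos(345) - 19*sin(345) = -8.6054
y' = -14*sin(345) + 19*cos(345) = 21.9761

(-8.6054, 21.9761)


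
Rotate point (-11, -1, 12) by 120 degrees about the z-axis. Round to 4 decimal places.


x' = -11*cos(120) - -1*sin(120) = 6.366
y' = -11*sin(120) + -1*cos(120) = -9.0263
z' = 12

(6.366, -9.0263, 12)


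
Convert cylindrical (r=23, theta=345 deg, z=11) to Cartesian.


x = 23 * cos(345) = 22.2163
y = 23 * sin(345) = -5.9528
z = 11

(22.2163, -5.9528, 11)


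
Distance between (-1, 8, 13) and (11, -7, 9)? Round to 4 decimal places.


d = sqrt((11--1)^2 + (-7-8)^2 + (9-13)^2) = 19.6214

19.6214


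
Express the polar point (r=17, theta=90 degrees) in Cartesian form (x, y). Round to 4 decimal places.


x = 17 * cos(90) = 0
y = 17 * sin(90) = 17

(0, 17)


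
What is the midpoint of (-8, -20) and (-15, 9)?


Midpoint = ((-8+-15)/2, (-20+9)/2) = (-11.5, -5.5)

(-11.5, -5.5)


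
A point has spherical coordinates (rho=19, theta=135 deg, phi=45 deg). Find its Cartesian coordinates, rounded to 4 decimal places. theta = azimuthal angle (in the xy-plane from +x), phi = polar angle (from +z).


x = 19 * sin(45) * cos(135) = -9.5
y = 19 * sin(45) * sin(135) = 9.5
z = 19 * cos(45) = 13.435

(-9.5, 9.5, 13.435)


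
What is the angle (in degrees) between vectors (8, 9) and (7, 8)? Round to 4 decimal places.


dot = 8*7 + 9*8 = 128
|u| = 12.0416, |v| = 10.6301
cos(angle) = 1
angle = 0.4476 degrees

0.4476 degrees


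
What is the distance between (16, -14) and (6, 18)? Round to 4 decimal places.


d = sqrt((6-16)^2 + (18--14)^2) = 33.5261

33.5261


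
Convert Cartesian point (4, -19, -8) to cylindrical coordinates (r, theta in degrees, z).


r = sqrt(4^2 + (-19)^2) = 19.4165
theta = atan2(-19, 4) = 281.8887 deg
z = -8

r = 19.4165, theta = 281.8887 deg, z = -8


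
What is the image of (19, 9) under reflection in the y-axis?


Reflection across y-axis: (x, y) -> (-x, y)
(19, 9) -> (-19, 9)

(-19, 9)


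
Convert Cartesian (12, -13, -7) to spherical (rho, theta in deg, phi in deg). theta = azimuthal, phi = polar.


rho = sqrt(12^2 + (-13)^2 + (-7)^2) = 19.0263
theta = atan2(-13, 12) = 312.7094 deg
phi = acos(-7/19.0263) = 111.5869 deg

rho = 19.0263, theta = 312.7094 deg, phi = 111.5869 deg


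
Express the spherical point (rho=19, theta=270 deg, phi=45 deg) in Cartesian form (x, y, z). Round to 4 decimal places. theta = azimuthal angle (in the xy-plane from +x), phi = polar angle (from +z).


x = 19 * sin(45) * cos(270) = 0
y = 19 * sin(45) * sin(270) = -13.435
z = 19 * cos(45) = 13.435

(0, -13.435, 13.435)


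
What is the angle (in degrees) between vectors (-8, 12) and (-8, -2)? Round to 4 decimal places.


dot = -8*-8 + 12*-2 = 40
|u| = 14.4222, |v| = 8.2462
cos(angle) = 0.3363
angle = 70.3462 degrees

70.3462 degrees


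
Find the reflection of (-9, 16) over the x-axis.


Reflection across x-axis: (x, y) -> (x, -y)
(-9, 16) -> (-9, -16)

(-9, -16)


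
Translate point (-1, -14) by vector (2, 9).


Translation: (x+dx, y+dy) = (-1+2, -14+9) = (1, -5)

(1, -5)


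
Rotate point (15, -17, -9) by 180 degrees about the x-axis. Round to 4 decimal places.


x' = 15
y' = -17*cos(180) - -9*sin(180) = 17
z' = -17*sin(180) + -9*cos(180) = 9

(15, 17, 9)


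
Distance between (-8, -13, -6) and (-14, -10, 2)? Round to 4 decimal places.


d = sqrt((-14--8)^2 + (-10--13)^2 + (2--6)^2) = 10.4403

10.4403


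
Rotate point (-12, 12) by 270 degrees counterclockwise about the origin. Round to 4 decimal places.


x' = -12*cos(270) - 12*sin(270) = 12
y' = -12*sin(270) + 12*cos(270) = 12

(12, 12)


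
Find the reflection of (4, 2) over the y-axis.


Reflection across y-axis: (x, y) -> (-x, y)
(4, 2) -> (-4, 2)

(-4, 2)


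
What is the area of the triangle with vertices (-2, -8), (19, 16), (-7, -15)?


Area = |x1(y2-y3) + x2(y3-y1) + x3(y1-y2)| / 2
= |-2*(16--15) + 19*(-15--8) + -7*(-8-16)| / 2
= 13.5

13.5


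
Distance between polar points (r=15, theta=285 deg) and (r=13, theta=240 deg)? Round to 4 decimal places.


d = sqrt(r1^2 + r2^2 - 2*r1*r2*cos(t2-t1))
d = sqrt(15^2 + 13^2 - 2*15*13*cos(240-285)) = 10.8733

10.8733


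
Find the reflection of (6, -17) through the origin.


Reflection through origin: (x, y) -> (-x, -y)
(6, -17) -> (-6, 17)

(-6, 17)


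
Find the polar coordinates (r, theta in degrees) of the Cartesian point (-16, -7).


r = sqrt((-16)^2 + (-7)^2) = 17.4642
theta = atan2(-7, -16) = 203.6294 degrees

r = 17.4642, theta = 203.6294 degrees


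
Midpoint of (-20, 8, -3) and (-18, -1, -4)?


Midpoint = ((-20+-18)/2, (8+-1)/2, (-3+-4)/2) = (-19, 3.5, -3.5)

(-19, 3.5, -3.5)


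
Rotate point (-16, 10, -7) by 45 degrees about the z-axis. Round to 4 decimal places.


x' = -16*cos(45) - 10*sin(45) = -18.3848
y' = -16*sin(45) + 10*cos(45) = -4.2426
z' = -7

(-18.3848, -4.2426, -7)


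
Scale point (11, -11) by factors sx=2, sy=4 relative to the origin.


Scaling: (x*sx, y*sy) = (11*2, -11*4) = (22, -44)

(22, -44)


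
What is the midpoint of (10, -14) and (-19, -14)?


Midpoint = ((10+-19)/2, (-14+-14)/2) = (-4.5, -14)

(-4.5, -14)


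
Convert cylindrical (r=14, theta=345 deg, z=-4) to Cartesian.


x = 14 * cos(345) = 13.523
y = 14 * sin(345) = -3.6235
z = -4

(13.523, -3.6235, -4)


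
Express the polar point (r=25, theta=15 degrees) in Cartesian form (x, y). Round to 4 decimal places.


x = 25 * cos(15) = 24.1481
y = 25 * sin(15) = 6.4705

(24.1481, 6.4705)


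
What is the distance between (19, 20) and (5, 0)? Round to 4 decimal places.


d = sqrt((5-19)^2 + (0-20)^2) = 24.4131

24.4131


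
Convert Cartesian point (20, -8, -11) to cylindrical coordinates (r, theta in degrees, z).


r = sqrt(20^2 + (-8)^2) = 21.5407
theta = atan2(-8, 20) = 338.1986 deg
z = -11

r = 21.5407, theta = 338.1986 deg, z = -11


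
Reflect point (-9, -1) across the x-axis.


Reflection across x-axis: (x, y) -> (x, -y)
(-9, -1) -> (-9, 1)

(-9, 1)


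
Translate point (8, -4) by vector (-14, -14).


Translation: (x+dx, y+dy) = (8+-14, -4+-14) = (-6, -18)

(-6, -18)


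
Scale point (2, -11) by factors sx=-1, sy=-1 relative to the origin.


Scaling: (x*sx, y*sy) = (2*-1, -11*-1) = (-2, 11)

(-2, 11)


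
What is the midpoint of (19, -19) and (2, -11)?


Midpoint = ((19+2)/2, (-19+-11)/2) = (10.5, -15)

(10.5, -15)


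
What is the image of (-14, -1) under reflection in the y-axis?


Reflection across y-axis: (x, y) -> (-x, y)
(-14, -1) -> (14, -1)

(14, -1)


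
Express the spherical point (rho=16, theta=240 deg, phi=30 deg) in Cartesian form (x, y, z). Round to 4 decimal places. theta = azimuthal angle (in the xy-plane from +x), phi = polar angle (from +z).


x = 16 * sin(30) * cos(240) = -4
y = 16 * sin(30) * sin(240) = -6.9282
z = 16 * cos(30) = 13.8564

(-4, -6.9282, 13.8564)


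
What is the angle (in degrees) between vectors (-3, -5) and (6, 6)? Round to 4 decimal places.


dot = -3*6 + -5*6 = -48
|u| = 5.831, |v| = 8.4853
cos(angle) = -0.9701
angle = 165.9638 degrees

165.9638 degrees


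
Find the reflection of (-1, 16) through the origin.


Reflection through origin: (x, y) -> (-x, -y)
(-1, 16) -> (1, -16)

(1, -16)


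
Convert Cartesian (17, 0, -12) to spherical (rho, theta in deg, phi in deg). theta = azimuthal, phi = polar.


rho = sqrt(17^2 + 0^2 + (-12)^2) = 20.8087
theta = atan2(0, 17) = 0 deg
phi = acos(-12/20.8087) = 125.2176 deg

rho = 20.8087, theta = 0 deg, phi = 125.2176 deg


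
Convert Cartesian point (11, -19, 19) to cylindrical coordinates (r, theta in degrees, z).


r = sqrt(11^2 + (-19)^2) = 21.9545
theta = atan2(-19, 11) = 300.0686 deg
z = 19

r = 21.9545, theta = 300.0686 deg, z = 19


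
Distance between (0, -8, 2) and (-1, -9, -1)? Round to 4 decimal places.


d = sqrt((-1-0)^2 + (-9--8)^2 + (-1-2)^2) = 3.3166

3.3166


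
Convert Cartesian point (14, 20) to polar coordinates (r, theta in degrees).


r = sqrt(14^2 + 20^2) = 24.4131
theta = atan2(20, 14) = 55.008 degrees

r = 24.4131, theta = 55.008 degrees


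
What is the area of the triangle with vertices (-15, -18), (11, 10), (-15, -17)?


Area = |x1(y2-y3) + x2(y3-y1) + x3(y1-y2)| / 2
= |-15*(10--17) + 11*(-17--18) + -15*(-18-10)| / 2
= 13

13


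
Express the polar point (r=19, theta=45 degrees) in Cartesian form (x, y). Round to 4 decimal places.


x = 19 * cos(45) = 13.435
y = 19 * sin(45) = 13.435

(13.435, 13.435)


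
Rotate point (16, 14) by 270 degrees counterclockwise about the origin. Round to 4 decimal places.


x' = 16*cos(270) - 14*sin(270) = 14
y' = 16*sin(270) + 14*cos(270) = -16

(14, -16)


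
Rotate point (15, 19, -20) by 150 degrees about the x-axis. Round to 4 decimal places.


x' = 15
y' = 19*cos(150) - -20*sin(150) = -6.4545
z' = 19*sin(150) + -20*cos(150) = 26.8205

(15, -6.4545, 26.8205)


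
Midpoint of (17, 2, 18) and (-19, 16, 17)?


Midpoint = ((17+-19)/2, (2+16)/2, (18+17)/2) = (-1, 9, 17.5)

(-1, 9, 17.5)


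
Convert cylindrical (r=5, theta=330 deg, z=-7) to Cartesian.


x = 5 * cos(330) = 4.3301
y = 5 * sin(330) = -2.5
z = -7

(4.3301, -2.5, -7)


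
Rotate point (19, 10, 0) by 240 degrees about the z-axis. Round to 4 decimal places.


x' = 19*cos(240) - 10*sin(240) = -0.8397
y' = 19*sin(240) + 10*cos(240) = -21.4545
z' = 0

(-0.8397, -21.4545, 0)


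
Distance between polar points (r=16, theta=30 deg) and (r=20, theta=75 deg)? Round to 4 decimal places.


d = sqrt(r1^2 + r2^2 - 2*r1*r2*cos(t2-t1))
d = sqrt(16^2 + 20^2 - 2*16*20*cos(75-30)) = 14.2636

14.2636


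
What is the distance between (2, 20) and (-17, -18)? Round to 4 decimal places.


d = sqrt((-17-2)^2 + (-18-20)^2) = 42.4853

42.4853


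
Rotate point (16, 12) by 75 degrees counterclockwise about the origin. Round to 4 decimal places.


x' = 16*cos(75) - 12*sin(75) = -7.45
y' = 16*sin(75) + 12*cos(75) = 18.5606

(-7.45, 18.5606)


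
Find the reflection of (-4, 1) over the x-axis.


Reflection across x-axis: (x, y) -> (x, -y)
(-4, 1) -> (-4, -1)

(-4, -1)


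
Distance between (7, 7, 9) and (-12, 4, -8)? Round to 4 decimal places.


d = sqrt((-12-7)^2 + (4-7)^2 + (-8-9)^2) = 25.671

25.671


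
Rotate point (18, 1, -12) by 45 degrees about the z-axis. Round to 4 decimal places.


x' = 18*cos(45) - 1*sin(45) = 12.0208
y' = 18*sin(45) + 1*cos(45) = 13.435
z' = -12

(12.0208, 13.435, -12)


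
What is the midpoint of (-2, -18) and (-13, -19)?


Midpoint = ((-2+-13)/2, (-18+-19)/2) = (-7.5, -18.5)

(-7.5, -18.5)


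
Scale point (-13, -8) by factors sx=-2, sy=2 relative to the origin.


Scaling: (x*sx, y*sy) = (-13*-2, -8*2) = (26, -16)

(26, -16)


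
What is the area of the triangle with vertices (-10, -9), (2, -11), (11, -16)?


Area = |x1(y2-y3) + x2(y3-y1) + x3(y1-y2)| / 2
= |-10*(-11--16) + 2*(-16--9) + 11*(-9--11)| / 2
= 21

21


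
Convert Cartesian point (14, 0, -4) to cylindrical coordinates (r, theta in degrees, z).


r = sqrt(14^2 + 0^2) = 14
theta = atan2(0, 14) = 0 deg
z = -4

r = 14, theta = 0 deg, z = -4


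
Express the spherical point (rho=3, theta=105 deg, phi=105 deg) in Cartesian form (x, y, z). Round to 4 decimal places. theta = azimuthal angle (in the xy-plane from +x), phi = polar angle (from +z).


x = 3 * sin(105) * cos(105) = -0.75
y = 3 * sin(105) * sin(105) = 2.799
z = 3 * cos(105) = -0.7765

(-0.75, 2.799, -0.7765)


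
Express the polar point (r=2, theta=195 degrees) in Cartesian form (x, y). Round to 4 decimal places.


x = 2 * cos(195) = -1.9319
y = 2 * sin(195) = -0.5176

(-1.9319, -0.5176)


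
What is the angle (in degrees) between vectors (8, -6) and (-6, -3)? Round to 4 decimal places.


dot = 8*-6 + -6*-3 = -30
|u| = 10, |v| = 6.7082
cos(angle) = -0.4472
angle = 116.5651 degrees

116.5651 degrees


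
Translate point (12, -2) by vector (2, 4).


Translation: (x+dx, y+dy) = (12+2, -2+4) = (14, 2)

(14, 2)


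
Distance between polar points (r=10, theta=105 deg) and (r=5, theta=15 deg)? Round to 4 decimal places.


d = sqrt(r1^2 + r2^2 - 2*r1*r2*cos(t2-t1))
d = sqrt(10^2 + 5^2 - 2*10*5*cos(15-105)) = 11.1803

11.1803


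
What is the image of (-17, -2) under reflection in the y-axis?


Reflection across y-axis: (x, y) -> (-x, y)
(-17, -2) -> (17, -2)

(17, -2)


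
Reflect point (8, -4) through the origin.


Reflection through origin: (x, y) -> (-x, -y)
(8, -4) -> (-8, 4)

(-8, 4)


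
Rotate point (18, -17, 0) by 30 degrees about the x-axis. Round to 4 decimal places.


x' = 18
y' = -17*cos(30) - 0*sin(30) = -14.7224
z' = -17*sin(30) + 0*cos(30) = -8.5

(18, -14.7224, -8.5)


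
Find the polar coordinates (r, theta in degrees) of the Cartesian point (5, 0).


r = sqrt(5^2 + 0^2) = 5
theta = atan2(0, 5) = 0 degrees

r = 5, theta = 0 degrees


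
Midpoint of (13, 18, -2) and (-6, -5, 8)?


Midpoint = ((13+-6)/2, (18+-5)/2, (-2+8)/2) = (3.5, 6.5, 3)

(3.5, 6.5, 3)


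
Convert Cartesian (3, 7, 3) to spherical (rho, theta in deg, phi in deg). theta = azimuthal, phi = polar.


rho = sqrt(3^2 + 7^2 + 3^2) = 8.1854
theta = atan2(7, 3) = 66.8014 deg
phi = acos(3/8.1854) = 68.4996 deg

rho = 8.1854, theta = 66.8014 deg, phi = 68.4996 deg


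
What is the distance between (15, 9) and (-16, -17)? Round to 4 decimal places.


d = sqrt((-16-15)^2 + (-17-9)^2) = 40.4599

40.4599


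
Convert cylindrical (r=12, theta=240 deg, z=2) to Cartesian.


x = 12 * cos(240) = -6
y = 12 * sin(240) = -10.3923
z = 2

(-6, -10.3923, 2)


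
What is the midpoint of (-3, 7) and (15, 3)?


Midpoint = ((-3+15)/2, (7+3)/2) = (6, 5)

(6, 5)


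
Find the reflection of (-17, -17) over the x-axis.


Reflection across x-axis: (x, y) -> (x, -y)
(-17, -17) -> (-17, 17)

(-17, 17)


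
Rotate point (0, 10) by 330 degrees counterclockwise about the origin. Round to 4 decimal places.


x' = 0*cos(330) - 10*sin(330) = 5
y' = 0*sin(330) + 10*cos(330) = 8.6603

(5, 8.6603)


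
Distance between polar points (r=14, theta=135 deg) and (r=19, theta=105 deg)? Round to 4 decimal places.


d = sqrt(r1^2 + r2^2 - 2*r1*r2*cos(t2-t1))
d = sqrt(14^2 + 19^2 - 2*14*19*cos(105-135)) = 9.812

9.812


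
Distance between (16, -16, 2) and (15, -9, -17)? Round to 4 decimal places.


d = sqrt((15-16)^2 + (-9--16)^2 + (-17-2)^2) = 20.2731

20.2731


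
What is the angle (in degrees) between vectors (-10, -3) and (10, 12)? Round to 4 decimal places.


dot = -10*10 + -3*12 = -136
|u| = 10.4403, |v| = 15.6205
cos(angle) = -0.8339
angle = 146.5048 degrees

146.5048 degrees


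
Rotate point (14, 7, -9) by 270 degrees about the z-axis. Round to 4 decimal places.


x' = 14*cos(270) - 7*sin(270) = 7
y' = 14*sin(270) + 7*cos(270) = -14
z' = -9

(7, -14, -9)


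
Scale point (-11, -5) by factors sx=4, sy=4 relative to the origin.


Scaling: (x*sx, y*sy) = (-11*4, -5*4) = (-44, -20)

(-44, -20)


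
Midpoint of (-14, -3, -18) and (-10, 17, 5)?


Midpoint = ((-14+-10)/2, (-3+17)/2, (-18+5)/2) = (-12, 7, -6.5)

(-12, 7, -6.5)


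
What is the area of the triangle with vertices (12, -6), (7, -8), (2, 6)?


Area = |x1(y2-y3) + x2(y3-y1) + x3(y1-y2)| / 2
= |12*(-8-6) + 7*(6--6) + 2*(-6--8)| / 2
= 40

40


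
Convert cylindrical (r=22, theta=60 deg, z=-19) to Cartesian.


x = 22 * cos(60) = 11
y = 22 * sin(60) = 19.0526
z = -19

(11, 19.0526, -19)


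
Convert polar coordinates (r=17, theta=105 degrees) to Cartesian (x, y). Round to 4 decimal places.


x = 17 * cos(105) = -4.3999
y = 17 * sin(105) = 16.4207

(-4.3999, 16.4207)


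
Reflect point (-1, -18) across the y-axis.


Reflection across y-axis: (x, y) -> (-x, y)
(-1, -18) -> (1, -18)

(1, -18)


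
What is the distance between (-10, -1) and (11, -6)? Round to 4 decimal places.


d = sqrt((11--10)^2 + (-6--1)^2) = 21.587

21.587


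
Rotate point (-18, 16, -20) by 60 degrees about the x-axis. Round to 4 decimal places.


x' = -18
y' = 16*cos(60) - -20*sin(60) = 25.3205
z' = 16*sin(60) + -20*cos(60) = 3.8564

(-18, 25.3205, 3.8564)


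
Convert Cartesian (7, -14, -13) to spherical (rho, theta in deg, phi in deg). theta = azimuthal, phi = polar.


rho = sqrt(7^2 + (-14)^2 + (-13)^2) = 20.347
theta = atan2(-14, 7) = 296.5651 deg
phi = acos(-13/20.347) = 129.711 deg

rho = 20.347, theta = 296.5651 deg, phi = 129.711 deg


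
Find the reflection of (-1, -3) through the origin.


Reflection through origin: (x, y) -> (-x, -y)
(-1, -3) -> (1, 3)

(1, 3)


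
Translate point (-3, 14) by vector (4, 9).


Translation: (x+dx, y+dy) = (-3+4, 14+9) = (1, 23)

(1, 23)


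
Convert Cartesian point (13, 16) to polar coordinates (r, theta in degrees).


r = sqrt(13^2 + 16^2) = 20.6155
theta = atan2(16, 13) = 50.9061 degrees

r = 20.6155, theta = 50.9061 degrees


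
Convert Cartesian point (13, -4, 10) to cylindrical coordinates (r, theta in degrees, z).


r = sqrt(13^2 + (-4)^2) = 13.6015
theta = atan2(-4, 13) = 342.8973 deg
z = 10

r = 13.6015, theta = 342.8973 deg, z = 10


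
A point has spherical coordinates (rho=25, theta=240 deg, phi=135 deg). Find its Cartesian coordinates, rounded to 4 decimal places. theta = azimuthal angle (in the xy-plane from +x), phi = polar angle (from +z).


x = 25 * sin(135) * cos(240) = -8.8388
y = 25 * sin(135) * sin(240) = -15.3093
z = 25 * cos(135) = -17.6777

(-8.8388, -15.3093, -17.6777)


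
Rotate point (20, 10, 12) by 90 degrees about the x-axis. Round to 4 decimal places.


x' = 20
y' = 10*cos(90) - 12*sin(90) = -12
z' = 10*sin(90) + 12*cos(90) = 10

(20, -12, 10)


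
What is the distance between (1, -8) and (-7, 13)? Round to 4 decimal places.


d = sqrt((-7-1)^2 + (13--8)^2) = 22.4722

22.4722


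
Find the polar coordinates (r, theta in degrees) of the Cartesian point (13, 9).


r = sqrt(13^2 + 9^2) = 15.8114
theta = atan2(9, 13) = 34.6952 degrees

r = 15.8114, theta = 34.6952 degrees


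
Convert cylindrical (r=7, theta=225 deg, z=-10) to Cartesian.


x = 7 * cos(225) = -4.9497
y = 7 * sin(225) = -4.9497
z = -10

(-4.9497, -4.9497, -10)


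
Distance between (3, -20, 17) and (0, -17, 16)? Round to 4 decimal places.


d = sqrt((0-3)^2 + (-17--20)^2 + (16-17)^2) = 4.3589

4.3589


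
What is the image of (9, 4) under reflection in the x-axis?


Reflection across x-axis: (x, y) -> (x, -y)
(9, 4) -> (9, -4)

(9, -4)


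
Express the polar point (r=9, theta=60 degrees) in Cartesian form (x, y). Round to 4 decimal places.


x = 9 * cos(60) = 4.5
y = 9 * sin(60) = 7.7942

(4.5, 7.7942)


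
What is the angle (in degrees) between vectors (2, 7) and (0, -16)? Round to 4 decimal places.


dot = 2*0 + 7*-16 = -112
|u| = 7.2801, |v| = 16
cos(angle) = -0.9615
angle = 164.0546 degrees

164.0546 degrees


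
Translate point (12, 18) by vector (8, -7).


Translation: (x+dx, y+dy) = (12+8, 18+-7) = (20, 11)

(20, 11)


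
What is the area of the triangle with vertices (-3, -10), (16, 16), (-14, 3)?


Area = |x1(y2-y3) + x2(y3-y1) + x3(y1-y2)| / 2
= |-3*(16-3) + 16*(3--10) + -14*(-10-16)| / 2
= 266.5

266.5


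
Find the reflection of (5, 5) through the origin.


Reflection through origin: (x, y) -> (-x, -y)
(5, 5) -> (-5, -5)

(-5, -5)


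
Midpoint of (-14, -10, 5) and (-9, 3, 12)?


Midpoint = ((-14+-9)/2, (-10+3)/2, (5+12)/2) = (-11.5, -3.5, 8.5)

(-11.5, -3.5, 8.5)


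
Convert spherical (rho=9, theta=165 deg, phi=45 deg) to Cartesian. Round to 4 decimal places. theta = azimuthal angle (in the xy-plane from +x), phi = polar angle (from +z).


x = 9 * sin(45) * cos(165) = -6.1471
y = 9 * sin(45) * sin(165) = 1.6471
z = 9 * cos(45) = 6.364

(-6.1471, 1.6471, 6.364)


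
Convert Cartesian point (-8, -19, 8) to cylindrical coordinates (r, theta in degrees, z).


r = sqrt((-8)^2 + (-19)^2) = 20.6155
theta = atan2(-19, -8) = 247.1663 deg
z = 8

r = 20.6155, theta = 247.1663 deg, z = 8


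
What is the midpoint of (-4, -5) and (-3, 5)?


Midpoint = ((-4+-3)/2, (-5+5)/2) = (-3.5, 0)

(-3.5, 0)


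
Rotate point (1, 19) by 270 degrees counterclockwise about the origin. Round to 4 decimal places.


x' = 1*cos(270) - 19*sin(270) = 19
y' = 1*sin(270) + 19*cos(270) = -1

(19, -1)


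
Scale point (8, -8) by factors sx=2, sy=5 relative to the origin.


Scaling: (x*sx, y*sy) = (8*2, -8*5) = (16, -40)

(16, -40)


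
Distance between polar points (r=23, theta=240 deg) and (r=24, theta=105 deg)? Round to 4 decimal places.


d = sqrt(r1^2 + r2^2 - 2*r1*r2*cos(t2-t1))
d = sqrt(23^2 + 24^2 - 2*23*24*cos(105-240)) = 43.424

43.424


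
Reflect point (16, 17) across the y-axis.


Reflection across y-axis: (x, y) -> (-x, y)
(16, 17) -> (-16, 17)

(-16, 17)


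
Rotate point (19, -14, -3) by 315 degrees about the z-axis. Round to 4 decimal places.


x' = 19*cos(315) - -14*sin(315) = 3.5355
y' = 19*sin(315) + -14*cos(315) = -23.3345
z' = -3

(3.5355, -23.3345, -3)


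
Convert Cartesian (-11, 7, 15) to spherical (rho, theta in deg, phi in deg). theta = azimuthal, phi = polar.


rho = sqrt((-11)^2 + 7^2 + 15^2) = 19.8746
theta = atan2(7, -11) = 147.5288 deg
phi = acos(15/19.8746) = 40.998 deg

rho = 19.8746, theta = 147.5288 deg, phi = 40.998 deg


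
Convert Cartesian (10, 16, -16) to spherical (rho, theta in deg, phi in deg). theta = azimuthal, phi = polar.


rho = sqrt(10^2 + 16^2 + (-16)^2) = 24.7386
theta = atan2(16, 10) = 57.9946 deg
phi = acos(-16/24.7386) = 130.2979 deg

rho = 24.7386, theta = 57.9946 deg, phi = 130.2979 deg


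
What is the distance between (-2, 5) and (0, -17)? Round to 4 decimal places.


d = sqrt((0--2)^2 + (-17-5)^2) = 22.0907

22.0907


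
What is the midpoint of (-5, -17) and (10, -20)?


Midpoint = ((-5+10)/2, (-17+-20)/2) = (2.5, -18.5)

(2.5, -18.5)


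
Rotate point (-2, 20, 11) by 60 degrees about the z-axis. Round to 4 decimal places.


x' = -2*cos(60) - 20*sin(60) = -18.3205
y' = -2*sin(60) + 20*cos(60) = 8.2679
z' = 11

(-18.3205, 8.2679, 11)


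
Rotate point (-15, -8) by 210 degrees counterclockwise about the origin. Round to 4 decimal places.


x' = -15*cos(210) - -8*sin(210) = 8.9904
y' = -15*sin(210) + -8*cos(210) = 14.4282

(8.9904, 14.4282)


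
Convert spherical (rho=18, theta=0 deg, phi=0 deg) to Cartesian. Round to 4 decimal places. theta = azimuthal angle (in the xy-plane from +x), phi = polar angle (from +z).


x = 18 * sin(0) * cos(0) = 0
y = 18 * sin(0) * sin(0) = 0
z = 18 * cos(0) = 18

(0, 0, 18)


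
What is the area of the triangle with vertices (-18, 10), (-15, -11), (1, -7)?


Area = |x1(y2-y3) + x2(y3-y1) + x3(y1-y2)| / 2
= |-18*(-11--7) + -15*(-7-10) + 1*(10--11)| / 2
= 174

174


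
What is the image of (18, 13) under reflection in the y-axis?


Reflection across y-axis: (x, y) -> (-x, y)
(18, 13) -> (-18, 13)

(-18, 13)


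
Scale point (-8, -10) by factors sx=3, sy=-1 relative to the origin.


Scaling: (x*sx, y*sy) = (-8*3, -10*-1) = (-24, 10)

(-24, 10)


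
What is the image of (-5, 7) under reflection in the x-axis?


Reflection across x-axis: (x, y) -> (x, -y)
(-5, 7) -> (-5, -7)

(-5, -7)


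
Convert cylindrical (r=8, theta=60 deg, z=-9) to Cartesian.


x = 8 * cos(60) = 4
y = 8 * sin(60) = 6.9282
z = -9

(4, 6.9282, -9)


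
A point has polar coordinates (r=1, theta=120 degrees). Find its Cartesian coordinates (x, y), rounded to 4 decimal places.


x = 1 * cos(120) = -0.5
y = 1 * sin(120) = 0.866

(-0.5, 0.866)


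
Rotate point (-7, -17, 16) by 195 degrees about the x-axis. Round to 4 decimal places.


x' = -7
y' = -17*cos(195) - 16*sin(195) = 20.5618
z' = -17*sin(195) + 16*cos(195) = -11.0549

(-7, 20.5618, -11.0549)


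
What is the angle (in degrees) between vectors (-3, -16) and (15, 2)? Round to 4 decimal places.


dot = -3*15 + -16*2 = -77
|u| = 16.2788, |v| = 15.1327
cos(angle) = -0.3126
angle = 108.2143 degrees

108.2143 degrees


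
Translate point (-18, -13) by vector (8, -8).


Translation: (x+dx, y+dy) = (-18+8, -13+-8) = (-10, -21)

(-10, -21)


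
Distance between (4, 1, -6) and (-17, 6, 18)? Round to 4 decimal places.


d = sqrt((-17-4)^2 + (6-1)^2 + (18--6)^2) = 32.28

32.28


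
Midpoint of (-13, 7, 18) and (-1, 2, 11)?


Midpoint = ((-13+-1)/2, (7+2)/2, (18+11)/2) = (-7, 4.5, 14.5)

(-7, 4.5, 14.5)


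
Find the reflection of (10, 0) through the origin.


Reflection through origin: (x, y) -> (-x, -y)
(10, 0) -> (-10, 0)

(-10, 0)


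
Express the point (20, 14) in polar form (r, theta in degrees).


r = sqrt(20^2 + 14^2) = 24.4131
theta = atan2(14, 20) = 34.992 degrees

r = 24.4131, theta = 34.992 degrees


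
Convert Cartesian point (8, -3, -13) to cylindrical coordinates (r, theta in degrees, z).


r = sqrt(8^2 + (-3)^2) = 8.544
theta = atan2(-3, 8) = 339.444 deg
z = -13

r = 8.544, theta = 339.444 deg, z = -13


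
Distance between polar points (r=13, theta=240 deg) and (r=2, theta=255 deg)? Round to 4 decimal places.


d = sqrt(r1^2 + r2^2 - 2*r1*r2*cos(t2-t1))
d = sqrt(13^2 + 2^2 - 2*13*2*cos(255-240)) = 11.0802

11.0802


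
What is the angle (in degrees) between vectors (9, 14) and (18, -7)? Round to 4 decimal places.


dot = 9*18 + 14*-7 = 64
|u| = 16.6433, |v| = 19.3132
cos(angle) = 0.1991
angle = 78.5153 degrees

78.5153 degrees


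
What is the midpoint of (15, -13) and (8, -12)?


Midpoint = ((15+8)/2, (-13+-12)/2) = (11.5, -12.5)

(11.5, -12.5)


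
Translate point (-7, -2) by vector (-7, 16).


Translation: (x+dx, y+dy) = (-7+-7, -2+16) = (-14, 14)

(-14, 14)


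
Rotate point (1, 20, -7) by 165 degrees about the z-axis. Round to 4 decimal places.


x' = 1*cos(165) - 20*sin(165) = -6.1423
y' = 1*sin(165) + 20*cos(165) = -19.0597
z' = -7

(-6.1423, -19.0597, -7)


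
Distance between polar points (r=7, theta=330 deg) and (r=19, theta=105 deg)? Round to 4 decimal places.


d = sqrt(r1^2 + r2^2 - 2*r1*r2*cos(t2-t1))
d = sqrt(7^2 + 19^2 - 2*7*19*cos(105-330)) = 24.4559

24.4559


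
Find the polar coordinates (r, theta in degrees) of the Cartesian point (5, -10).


r = sqrt(5^2 + (-10)^2) = 11.1803
theta = atan2(-10, 5) = 296.5651 degrees

r = 11.1803, theta = 296.5651 degrees


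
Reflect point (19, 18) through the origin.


Reflection through origin: (x, y) -> (-x, -y)
(19, 18) -> (-19, -18)

(-19, -18)


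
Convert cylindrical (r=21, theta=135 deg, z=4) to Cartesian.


x = 21 * cos(135) = -14.8492
y = 21 * sin(135) = 14.8492
z = 4

(-14.8492, 14.8492, 4)


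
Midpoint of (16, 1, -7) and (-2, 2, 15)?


Midpoint = ((16+-2)/2, (1+2)/2, (-7+15)/2) = (7, 1.5, 4)

(7, 1.5, 4)


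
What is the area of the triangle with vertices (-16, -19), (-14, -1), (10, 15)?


Area = |x1(y2-y3) + x2(y3-y1) + x3(y1-y2)| / 2
= |-16*(-1-15) + -14*(15--19) + 10*(-19--1)| / 2
= 200

200


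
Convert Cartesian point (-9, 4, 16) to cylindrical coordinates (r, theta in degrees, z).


r = sqrt((-9)^2 + 4^2) = 9.8489
theta = atan2(4, -9) = 156.0375 deg
z = 16

r = 9.8489, theta = 156.0375 deg, z = 16


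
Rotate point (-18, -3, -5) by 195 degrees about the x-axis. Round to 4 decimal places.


x' = -18
y' = -3*cos(195) - -5*sin(195) = 1.6037
z' = -3*sin(195) + -5*cos(195) = 5.6061

(-18, 1.6037, 5.6061)


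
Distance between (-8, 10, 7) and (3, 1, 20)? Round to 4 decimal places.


d = sqrt((3--8)^2 + (1-10)^2 + (20-7)^2) = 19.2614

19.2614


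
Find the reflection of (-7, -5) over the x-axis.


Reflection across x-axis: (x, y) -> (x, -y)
(-7, -5) -> (-7, 5)

(-7, 5)


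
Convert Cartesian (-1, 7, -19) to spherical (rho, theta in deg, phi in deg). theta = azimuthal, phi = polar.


rho = sqrt((-1)^2 + 7^2 + (-19)^2) = 20.2731
theta = atan2(7, -1) = 98.1301 deg
phi = acos(-19/20.2731) = 159.5867 deg

rho = 20.2731, theta = 98.1301 deg, phi = 159.5867 deg


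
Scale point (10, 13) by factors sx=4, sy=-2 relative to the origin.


Scaling: (x*sx, y*sy) = (10*4, 13*-2) = (40, -26)

(40, -26)


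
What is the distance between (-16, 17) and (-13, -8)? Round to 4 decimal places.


d = sqrt((-13--16)^2 + (-8-17)^2) = 25.1794

25.1794


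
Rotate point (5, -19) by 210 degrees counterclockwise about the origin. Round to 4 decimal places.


x' = 5*cos(210) - -19*sin(210) = -13.8301
y' = 5*sin(210) + -19*cos(210) = 13.9545

(-13.8301, 13.9545)


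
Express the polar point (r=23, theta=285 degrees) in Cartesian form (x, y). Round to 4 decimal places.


x = 23 * cos(285) = 5.9528
y = 23 * sin(285) = -22.2163

(5.9528, -22.2163)


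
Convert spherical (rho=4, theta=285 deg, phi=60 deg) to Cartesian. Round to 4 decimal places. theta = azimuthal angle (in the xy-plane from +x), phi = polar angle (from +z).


x = 4 * sin(60) * cos(285) = 0.8966
y = 4 * sin(60) * sin(285) = -3.3461
z = 4 * cos(60) = 2

(0.8966, -3.3461, 2)


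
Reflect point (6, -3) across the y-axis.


Reflection across y-axis: (x, y) -> (-x, y)
(6, -3) -> (-6, -3)

(-6, -3)


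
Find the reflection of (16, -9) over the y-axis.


Reflection across y-axis: (x, y) -> (-x, y)
(16, -9) -> (-16, -9)

(-16, -9)


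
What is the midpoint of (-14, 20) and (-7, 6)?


Midpoint = ((-14+-7)/2, (20+6)/2) = (-10.5, 13)

(-10.5, 13)


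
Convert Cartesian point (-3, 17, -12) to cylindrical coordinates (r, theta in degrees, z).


r = sqrt((-3)^2 + 17^2) = 17.2627
theta = atan2(17, -3) = 100.008 deg
z = -12

r = 17.2627, theta = 100.008 deg, z = -12


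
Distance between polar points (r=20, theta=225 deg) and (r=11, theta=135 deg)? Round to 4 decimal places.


d = sqrt(r1^2 + r2^2 - 2*r1*r2*cos(t2-t1))
d = sqrt(20^2 + 11^2 - 2*20*11*cos(135-225)) = 22.8254

22.8254


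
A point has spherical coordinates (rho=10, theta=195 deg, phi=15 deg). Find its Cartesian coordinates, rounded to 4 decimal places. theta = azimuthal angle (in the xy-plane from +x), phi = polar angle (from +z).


x = 10 * sin(15) * cos(195) = -2.5
y = 10 * sin(15) * sin(195) = -0.6699
z = 10 * cos(15) = 9.6593

(-2.5, -0.6699, 9.6593)


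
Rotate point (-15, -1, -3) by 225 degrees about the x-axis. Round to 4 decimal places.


x' = -15
y' = -1*cos(225) - -3*sin(225) = -1.4142
z' = -1*sin(225) + -3*cos(225) = 2.8284

(-15, -1.4142, 2.8284)


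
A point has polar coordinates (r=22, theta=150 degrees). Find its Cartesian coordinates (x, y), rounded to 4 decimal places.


x = 22 * cos(150) = -19.0526
y = 22 * sin(150) = 11

(-19.0526, 11)


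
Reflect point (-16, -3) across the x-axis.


Reflection across x-axis: (x, y) -> (x, -y)
(-16, -3) -> (-16, 3)

(-16, 3)


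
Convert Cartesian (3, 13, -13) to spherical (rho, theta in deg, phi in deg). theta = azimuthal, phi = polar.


rho = sqrt(3^2 + 13^2 + (-13)^2) = 18.6279
theta = atan2(13, 3) = 77.0054 deg
phi = acos(-13/18.6279) = 134.2569 deg

rho = 18.6279, theta = 77.0054 deg, phi = 134.2569 deg


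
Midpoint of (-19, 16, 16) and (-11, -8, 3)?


Midpoint = ((-19+-11)/2, (16+-8)/2, (16+3)/2) = (-15, 4, 9.5)

(-15, 4, 9.5)


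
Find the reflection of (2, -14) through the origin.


Reflection through origin: (x, y) -> (-x, -y)
(2, -14) -> (-2, 14)

(-2, 14)


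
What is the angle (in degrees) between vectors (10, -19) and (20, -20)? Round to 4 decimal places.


dot = 10*20 + -19*-20 = 580
|u| = 21.4709, |v| = 28.2843
cos(angle) = 0.9551
angle = 17.2415 degrees

17.2415 degrees


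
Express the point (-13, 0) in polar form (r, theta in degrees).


r = sqrt((-13)^2 + 0^2) = 13
theta = atan2(0, -13) = 180 degrees

r = 13, theta = 180 degrees


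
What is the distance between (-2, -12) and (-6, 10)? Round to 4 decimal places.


d = sqrt((-6--2)^2 + (10--12)^2) = 22.3607

22.3607


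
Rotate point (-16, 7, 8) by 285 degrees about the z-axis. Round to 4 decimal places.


x' = -16*cos(285) - 7*sin(285) = 2.6204
y' = -16*sin(285) + 7*cos(285) = 17.2665
z' = 8

(2.6204, 17.2665, 8)


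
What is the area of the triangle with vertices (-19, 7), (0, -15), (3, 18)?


Area = |x1(y2-y3) + x2(y3-y1) + x3(y1-y2)| / 2
= |-19*(-15-18) + 0*(18-7) + 3*(7--15)| / 2
= 346.5

346.5


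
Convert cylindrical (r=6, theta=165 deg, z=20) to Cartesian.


x = 6 * cos(165) = -5.7956
y = 6 * sin(165) = 1.5529
z = 20

(-5.7956, 1.5529, 20)


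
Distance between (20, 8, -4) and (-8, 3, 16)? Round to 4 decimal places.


d = sqrt((-8-20)^2 + (3-8)^2 + (16--4)^2) = 34.7707

34.7707


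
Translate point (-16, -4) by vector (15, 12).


Translation: (x+dx, y+dy) = (-16+15, -4+12) = (-1, 8)

(-1, 8)


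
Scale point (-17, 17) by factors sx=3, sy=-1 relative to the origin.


Scaling: (x*sx, y*sy) = (-17*3, 17*-1) = (-51, -17)

(-51, -17)


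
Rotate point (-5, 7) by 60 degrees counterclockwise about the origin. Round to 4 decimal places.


x' = -5*cos(60) - 7*sin(60) = -8.5622
y' = -5*sin(60) + 7*cos(60) = -0.8301

(-8.5622, -0.8301)


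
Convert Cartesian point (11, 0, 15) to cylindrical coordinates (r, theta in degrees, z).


r = sqrt(11^2 + 0^2) = 11
theta = atan2(0, 11) = 0 deg
z = 15

r = 11, theta = 0 deg, z = 15


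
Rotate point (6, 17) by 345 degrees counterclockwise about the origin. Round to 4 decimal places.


x' = 6*cos(345) - 17*sin(345) = 10.1955
y' = 6*sin(345) + 17*cos(345) = 14.8678

(10.1955, 14.8678)


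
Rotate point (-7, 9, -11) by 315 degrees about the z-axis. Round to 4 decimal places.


x' = -7*cos(315) - 9*sin(315) = 1.4142
y' = -7*sin(315) + 9*cos(315) = 11.3137
z' = -11

(1.4142, 11.3137, -11)
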